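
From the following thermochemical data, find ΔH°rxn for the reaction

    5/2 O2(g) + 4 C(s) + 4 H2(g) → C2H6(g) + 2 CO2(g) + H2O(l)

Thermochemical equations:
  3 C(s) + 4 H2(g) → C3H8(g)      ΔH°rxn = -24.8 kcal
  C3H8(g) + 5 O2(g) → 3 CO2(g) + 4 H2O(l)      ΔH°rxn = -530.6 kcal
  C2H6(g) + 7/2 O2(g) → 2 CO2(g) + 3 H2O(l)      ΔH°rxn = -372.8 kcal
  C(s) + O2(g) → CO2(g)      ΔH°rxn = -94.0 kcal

equation 1 as written: -24.8 kcal
equation 2 as written: -530.6 kcal
equation 3 reversed: +372.8 kcal
equation 4 as written: -94.0 kcal
ΔH°rxn = (1)·(-24.8) + (1)·(-530.6) + (-1)·(-372.8) + (1)·(-94.0) = -276.6 kcal

ΔH°rxn = -276.6 kcal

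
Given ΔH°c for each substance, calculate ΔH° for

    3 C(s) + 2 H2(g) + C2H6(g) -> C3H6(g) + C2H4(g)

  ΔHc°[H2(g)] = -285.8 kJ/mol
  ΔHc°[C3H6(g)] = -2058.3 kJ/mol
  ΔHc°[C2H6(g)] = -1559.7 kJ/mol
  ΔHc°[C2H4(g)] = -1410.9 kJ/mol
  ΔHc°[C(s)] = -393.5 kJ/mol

Using ΔH = Σ nΔHc°(reactants) − Σ nΔHc°(products):
= [3·(-393.5) + 2·(-285.8) + 1·(-1559.7)] − [1·(-2058.3) + 1·(-1410.9)]
= 157.4 kJ/mol

ΔH° = 157.4 kJ/mol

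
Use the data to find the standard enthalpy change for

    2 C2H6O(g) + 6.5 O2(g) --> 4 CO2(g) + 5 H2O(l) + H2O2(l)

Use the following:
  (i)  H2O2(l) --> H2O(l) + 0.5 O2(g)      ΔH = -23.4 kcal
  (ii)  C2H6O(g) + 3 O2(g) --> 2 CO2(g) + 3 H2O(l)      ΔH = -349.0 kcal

ΔH = -674.6 kcal

(i) reversed (H2O2(l) must end up as a product): +23.4 kcal
(ii) × 2 (×2 to match 2 C2H6O(g) in the target): (2)·(-349.0) = -698.0 kcal
ΔH = (+23.4) + (-698.0) = -674.6 kcal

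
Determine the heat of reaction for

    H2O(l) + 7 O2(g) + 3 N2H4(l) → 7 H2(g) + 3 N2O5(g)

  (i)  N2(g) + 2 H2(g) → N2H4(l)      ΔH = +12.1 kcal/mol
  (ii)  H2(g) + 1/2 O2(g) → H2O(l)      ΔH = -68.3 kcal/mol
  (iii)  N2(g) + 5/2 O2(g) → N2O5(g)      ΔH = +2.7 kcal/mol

(i) reversed and × 3 (N2H4(l) must end up as a reactant; scale by 3 for the 3 N2H4(l)): (-3)·(+12.1) = -36.3 kcal/mol
(ii) reversed (reverse to put H2O(l) on the reactant side): +68.3 kcal/mol
(iii) × 3 (×3 to match 3 N2O5(g) in the target): (3)·(+2.7) = +8.1 kcal/mol
Since enthalpy is a state function, ΔH = (-36.3) + (+68.3) + (+8.1) = 40.1 kcal/mol

ΔH = 40.1 kcal/mol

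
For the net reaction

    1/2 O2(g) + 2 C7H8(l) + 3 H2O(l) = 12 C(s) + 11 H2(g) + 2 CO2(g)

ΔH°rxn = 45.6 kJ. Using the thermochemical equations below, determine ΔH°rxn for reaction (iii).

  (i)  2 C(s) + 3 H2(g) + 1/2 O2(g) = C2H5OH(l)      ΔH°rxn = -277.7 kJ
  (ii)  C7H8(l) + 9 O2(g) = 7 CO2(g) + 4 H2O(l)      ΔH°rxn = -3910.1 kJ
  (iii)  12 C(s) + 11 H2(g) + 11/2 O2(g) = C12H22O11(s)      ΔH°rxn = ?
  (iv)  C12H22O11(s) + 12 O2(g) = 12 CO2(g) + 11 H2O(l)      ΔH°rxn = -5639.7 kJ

ΔH°rxn = -2226.1 kJ

(i): not needed.
(ii) × 2: (2)·(-3910.1) = -7820.2 kJ
(iii) reversed: contributes −x
(iv) reversed: +5639.7 kJ
+45.6 = (-7820.2) + (+5639.7) − x
x = (+45.6 − (-2180.5)) / (-1) = -2226.1 kJ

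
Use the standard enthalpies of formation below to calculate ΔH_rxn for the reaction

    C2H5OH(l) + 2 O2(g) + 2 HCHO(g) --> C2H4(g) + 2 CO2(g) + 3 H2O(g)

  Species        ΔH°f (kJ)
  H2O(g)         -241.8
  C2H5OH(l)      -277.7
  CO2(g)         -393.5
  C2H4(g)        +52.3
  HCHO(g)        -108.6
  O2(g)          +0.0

ΔH°rxn = Σ nΔHf°(products) − Σ nΔHf°(reactants).
Products: 1·(+52.3) + 2·(-393.5) + 3·(-241.8) = -1460.1
Reactants: 1·(-277.7) + 2·(+0.0) + 2·(-108.6) = -494.9
ΔH_rxn = (-1460.1) − (-494.9) = -965.2 kJ

ΔH_rxn = -965.2 kJ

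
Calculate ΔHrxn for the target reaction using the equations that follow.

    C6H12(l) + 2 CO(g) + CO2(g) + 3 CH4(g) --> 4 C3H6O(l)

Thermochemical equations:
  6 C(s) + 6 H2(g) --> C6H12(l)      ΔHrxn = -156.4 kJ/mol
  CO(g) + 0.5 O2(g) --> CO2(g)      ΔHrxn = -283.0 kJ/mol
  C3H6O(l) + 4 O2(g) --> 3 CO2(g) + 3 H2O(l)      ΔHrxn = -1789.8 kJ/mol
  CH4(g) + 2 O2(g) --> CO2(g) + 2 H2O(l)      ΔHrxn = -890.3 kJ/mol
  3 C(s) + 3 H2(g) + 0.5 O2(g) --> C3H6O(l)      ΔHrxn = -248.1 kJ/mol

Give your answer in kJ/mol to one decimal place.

ΔHrxn = 2.9 kJ/mol

equation 1 reversed: +156.4 kJ/mol
equation 2 × 2: (2)·(-283.0) = -566.0 kJ/mol
equation 3 reversed and × 2: (-2)·(-1789.8) = +3579.6 kJ/mol
equation 4 × 3: (3)·(-890.3) = -2670.9 kJ/mol
equation 5 × 2: (2)·(-248.1) = -496.2 kJ/mol
By Hess's law, ΔHrxn = (+156.4) + (-566.0) + (+3579.6) + (-2670.9) + (-496.2) = 2.9 kJ/mol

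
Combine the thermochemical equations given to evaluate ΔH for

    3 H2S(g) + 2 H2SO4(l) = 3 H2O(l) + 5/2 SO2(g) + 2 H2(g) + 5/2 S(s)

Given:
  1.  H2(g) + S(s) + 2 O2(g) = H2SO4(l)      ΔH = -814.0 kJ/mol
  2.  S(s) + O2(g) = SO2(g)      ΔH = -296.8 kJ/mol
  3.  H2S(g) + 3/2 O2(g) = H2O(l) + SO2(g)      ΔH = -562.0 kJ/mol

eq. 1 reversed and × 2 (reverse to put H2SO4(l) on the reactant side; scale by 2 for the 2 H2SO4(l)): (-2)·(-814.0) = +1628.0 kJ/mol
eq. 2 reversed and × 1/2: (-1/2)·(-296.8) = +148.4 kJ/mol
eq. 3 × 3 (scale by 3 for the 3 H2S(g)): (3)·(-562.0) = -1686.0 kJ/mol
By Hess's law, ΔH = (+1628.0) + (+148.4) + (-1686.0) = 90.4 kJ/mol

ΔH = 90.4 kJ/mol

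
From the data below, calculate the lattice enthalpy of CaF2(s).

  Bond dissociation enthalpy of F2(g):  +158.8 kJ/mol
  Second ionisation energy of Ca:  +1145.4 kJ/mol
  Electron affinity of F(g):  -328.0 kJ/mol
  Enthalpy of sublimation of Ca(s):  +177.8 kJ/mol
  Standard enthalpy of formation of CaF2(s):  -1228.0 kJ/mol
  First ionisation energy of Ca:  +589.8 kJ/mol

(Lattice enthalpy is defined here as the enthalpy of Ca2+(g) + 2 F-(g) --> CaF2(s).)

U = -2643.8 kJ/mol

ΔHf° = 1·ΔHsub + 1·(ΣIE) + 1·D(F2) + 2·EA + U
-1228.0 = 1·(+177.8) + 1·(+1735.2) + 1·(+158.8) + 2·(-328.0) + U
U = -1228.0 − (+1415.8) = -2643.8 kJ/mol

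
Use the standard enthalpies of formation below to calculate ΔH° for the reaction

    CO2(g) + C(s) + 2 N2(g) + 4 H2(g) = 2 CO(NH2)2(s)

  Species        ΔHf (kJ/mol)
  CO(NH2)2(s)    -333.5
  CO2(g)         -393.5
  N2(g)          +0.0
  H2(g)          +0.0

ΔH°rxn = Σ nΔHf°(products) − Σ nΔHf°(reactants).
Products: 2·(-333.5) = -667.0
Reactants: 1·(-393.5) + 1·(+0.0) + 2·(+0.0) + 4·(+0.0) = -393.5
ΔH° = (-667.0) − (-393.5) = -273.5 kJ/mol

ΔH° = -273.5 kJ/mol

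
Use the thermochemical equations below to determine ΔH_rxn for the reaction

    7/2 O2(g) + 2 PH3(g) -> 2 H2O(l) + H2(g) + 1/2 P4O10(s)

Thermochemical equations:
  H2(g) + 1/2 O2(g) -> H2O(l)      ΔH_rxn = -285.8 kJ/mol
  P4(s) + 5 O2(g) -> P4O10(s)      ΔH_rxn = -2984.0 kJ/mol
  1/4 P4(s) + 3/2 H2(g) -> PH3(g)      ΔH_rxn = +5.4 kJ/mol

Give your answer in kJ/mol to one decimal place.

equation 1 × 2 (scale by 2 for the 2 H2O(l)): (2)·(-285.8) = -571.6 kJ/mol
equation 2 × 1/2 (scale by 1/2 for the 1/2 P4O10(s)): (1/2)·(-2984.0) = -1492.0 kJ/mol
equation 3 reversed and × 2 (reverse to put PH3(g) on the reactant side; ×2 to match 2 PH3(g) in the target): (-2)·(+5.4) = -10.8 kJ/mol
Summing the manipulated equations, ΔH_rxn = (-571.6) + (-1492.0) + (-10.8) = -2074.4 kJ/mol

ΔH_rxn = -2074.4 kJ/mol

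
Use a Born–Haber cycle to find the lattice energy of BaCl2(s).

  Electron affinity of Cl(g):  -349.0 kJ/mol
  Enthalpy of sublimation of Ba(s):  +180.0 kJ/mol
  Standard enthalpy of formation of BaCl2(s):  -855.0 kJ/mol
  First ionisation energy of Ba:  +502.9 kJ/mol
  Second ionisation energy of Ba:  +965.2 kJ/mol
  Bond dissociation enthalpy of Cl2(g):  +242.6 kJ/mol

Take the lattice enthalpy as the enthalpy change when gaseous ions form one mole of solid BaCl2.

ΔHf° = 1·ΔHsub + 1·(ΣIE) + 1·D(Cl2) + 2·EA + U
-855.0 = 1·(+180.0) + 1·(+1468.1) + 1·(+242.6) + 2·(-349.0) + U
U = -855.0 − (+1192.7) = -2047.7 kJ/mol

U = -2047.7 kJ/mol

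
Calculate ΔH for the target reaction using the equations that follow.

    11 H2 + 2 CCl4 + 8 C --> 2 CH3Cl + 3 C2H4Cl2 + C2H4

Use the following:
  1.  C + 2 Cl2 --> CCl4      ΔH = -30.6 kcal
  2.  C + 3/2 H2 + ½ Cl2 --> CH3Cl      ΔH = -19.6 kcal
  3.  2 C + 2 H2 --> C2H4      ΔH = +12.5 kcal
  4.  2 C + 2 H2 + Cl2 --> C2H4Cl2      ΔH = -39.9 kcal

ΔH = -85.2 kcal

eq. 1 reversed and × 2: (-2)·(-30.6) = +61.2 kcal
eq. 2 × 2: (2)·(-19.6) = -39.2 kcal
eq. 3 as written: +12.5 kcal
eq. 4 × 3: (3)·(-39.9) = -119.7 kcal
Summing the manipulated equations, ΔH = (-2)·(-30.6) + (2)·(-19.6) + (1)·(+12.5) + (3)·(-39.9) = -85.2 kcal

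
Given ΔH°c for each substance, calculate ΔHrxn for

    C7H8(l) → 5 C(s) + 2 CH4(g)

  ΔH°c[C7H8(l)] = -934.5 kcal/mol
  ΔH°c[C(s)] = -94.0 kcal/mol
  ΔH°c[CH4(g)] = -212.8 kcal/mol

ΔHrxn = -38.9 kcal/mol

Using ΔH = Σ nΔHc°(reactants) − Σ nΔHc°(products):
= [1·(-934.5)] − [5·(-94.0) + 2·(-212.8)]
= -38.9 kcal/mol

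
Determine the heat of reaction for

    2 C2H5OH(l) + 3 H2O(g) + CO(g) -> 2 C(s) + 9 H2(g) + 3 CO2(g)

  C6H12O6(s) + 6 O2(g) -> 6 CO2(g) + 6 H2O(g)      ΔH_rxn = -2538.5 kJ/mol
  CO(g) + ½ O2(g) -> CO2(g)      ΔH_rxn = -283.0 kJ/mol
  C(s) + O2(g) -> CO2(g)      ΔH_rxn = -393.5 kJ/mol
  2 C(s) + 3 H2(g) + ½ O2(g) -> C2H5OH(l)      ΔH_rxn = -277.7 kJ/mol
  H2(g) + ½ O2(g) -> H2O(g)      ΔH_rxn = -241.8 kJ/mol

ΔH_rxn = 210.8 kJ/mol

equation 1: not needed.
equation 2 as written: -283.0 kJ/mol
equation 3 × 2: (2)·(-393.5) = -787.0 kJ/mol
equation 4 reversed and × 2: (-2)·(-277.7) = +555.4 kJ/mol
equation 5 reversed and × 3: (-3)·(-241.8) = +725.4 kJ/mol
ΔH_rxn = (1)·(-283.0) + (2)·(-393.5) + (-2)·(-277.7) + (-3)·(-241.8) = 210.8 kJ/mol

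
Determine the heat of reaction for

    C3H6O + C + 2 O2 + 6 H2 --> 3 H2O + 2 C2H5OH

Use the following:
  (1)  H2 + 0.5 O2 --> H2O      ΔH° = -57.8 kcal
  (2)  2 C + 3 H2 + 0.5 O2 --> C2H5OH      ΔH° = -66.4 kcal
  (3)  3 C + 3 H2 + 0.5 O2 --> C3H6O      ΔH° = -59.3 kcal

ΔH° = -246.9 kcal

(1) × 3: (3)·(-57.8) = -173.4 kcal
(2) × 2: (2)·(-66.4) = -132.8 kcal
(3) reversed: +59.3 kcal
ΔH° = (-173.4) + (-132.8) + (+59.3) = -246.9 kcal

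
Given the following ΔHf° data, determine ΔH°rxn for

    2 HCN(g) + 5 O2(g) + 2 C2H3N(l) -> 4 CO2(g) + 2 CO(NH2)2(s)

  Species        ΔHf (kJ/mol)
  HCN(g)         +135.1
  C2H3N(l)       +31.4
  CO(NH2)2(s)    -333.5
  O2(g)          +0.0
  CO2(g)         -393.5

Products: 4·(-393.5) + 2·(-333.5) = -2241.0
Reactants: 2·(+135.1) + 5·(+0.0) + 2·(+31.4) = +333.0
ΔH°rxn = (-2241.0) − (+333.0) = -2574.0 kJ/mol

ΔH°rxn = -2574.0 kJ/mol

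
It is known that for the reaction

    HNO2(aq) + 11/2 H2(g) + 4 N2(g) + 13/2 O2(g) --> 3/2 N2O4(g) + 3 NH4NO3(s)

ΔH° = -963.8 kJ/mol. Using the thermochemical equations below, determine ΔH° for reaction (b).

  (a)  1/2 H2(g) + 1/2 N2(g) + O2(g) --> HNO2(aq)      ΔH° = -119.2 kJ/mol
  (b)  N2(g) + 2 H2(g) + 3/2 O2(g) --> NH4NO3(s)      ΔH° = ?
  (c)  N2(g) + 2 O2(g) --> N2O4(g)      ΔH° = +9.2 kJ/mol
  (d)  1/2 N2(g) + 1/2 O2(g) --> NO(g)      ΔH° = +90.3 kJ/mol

ΔH° = -365.6 kJ/mol

(a) reversed (reverse to put HNO2(aq) on the reactant side): +119.2 kJ/mol
(b) × 3 (×3 to match 3 NH4NO3(s) in the target): contributes 3·x
(c) × 3/2 (scale by 3/2 for the 3/2 N2O4(g)): (3/2)·(+9.2) = +13.8 kJ/mol
(d): not needed (NO(g) appears nowhere else).
-963.8 = (+119.2) + (+13.8) + 3·x
x = (-963.8 − (+133.0)) / (3) = -365.6 kJ/mol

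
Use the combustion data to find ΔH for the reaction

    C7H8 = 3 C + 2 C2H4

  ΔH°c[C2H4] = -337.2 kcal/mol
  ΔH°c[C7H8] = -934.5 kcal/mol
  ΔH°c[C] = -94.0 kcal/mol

Using ΔH = Σ nΔHc°(reactants) − Σ nΔHc°(products):
= [1·(-934.5)] − [3·(-94.0) + 2·(-337.2)]
= 21.9 kcal/mol

ΔH = 21.9 kcal/mol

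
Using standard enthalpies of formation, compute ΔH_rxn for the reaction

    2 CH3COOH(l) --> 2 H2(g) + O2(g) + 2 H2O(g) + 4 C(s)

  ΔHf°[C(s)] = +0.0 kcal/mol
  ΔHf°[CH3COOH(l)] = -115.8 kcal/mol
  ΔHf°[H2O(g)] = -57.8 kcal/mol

Products: 2·(+0.0) + 1·(+0.0) + 2·(-57.8) + 4·(+0.0) = -115.6
Reactants: 2·(-115.8) = -231.6
ΔH_rxn = (-115.6) − (-231.6) = 116.0 kcal/mol

ΔH_rxn = 116.0 kcal/mol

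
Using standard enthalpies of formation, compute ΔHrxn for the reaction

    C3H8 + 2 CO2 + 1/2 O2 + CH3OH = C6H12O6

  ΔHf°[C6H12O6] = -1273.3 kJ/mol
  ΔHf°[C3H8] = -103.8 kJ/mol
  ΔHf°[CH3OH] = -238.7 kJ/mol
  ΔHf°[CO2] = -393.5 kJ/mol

ΔH°rxn = Σ nΔHf°(products) − Σ nΔHf°(reactants).
Products: 1·(-1273.3) = -1273.3
Reactants: 1·(-103.8) + 2·(-393.5) + 1/2·(+0.0) + 1·(-238.7) = -1129.5
ΔHrxn = (-1273.3) − (-1129.5) = -143.8 kJ/mol

ΔHrxn = -143.8 kJ/mol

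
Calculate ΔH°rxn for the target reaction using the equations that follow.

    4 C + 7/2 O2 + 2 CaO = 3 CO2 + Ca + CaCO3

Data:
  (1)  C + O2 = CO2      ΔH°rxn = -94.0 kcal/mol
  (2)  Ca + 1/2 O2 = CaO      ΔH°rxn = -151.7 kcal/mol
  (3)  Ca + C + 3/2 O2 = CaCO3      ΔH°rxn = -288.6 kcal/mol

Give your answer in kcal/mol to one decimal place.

ΔH°rxn = -267.2 kcal/mol

(1) × 3: (3)·(-94.0) = -282.0 kcal/mol
(2) reversed and × 2: (-2)·(-151.7) = +303.4 kcal/mol
(3) as written: -288.6 kcal/mol
Since enthalpy is a state function, ΔH°rxn = (-282.0) + (+303.4) + (-288.6) = -267.2 kcal/mol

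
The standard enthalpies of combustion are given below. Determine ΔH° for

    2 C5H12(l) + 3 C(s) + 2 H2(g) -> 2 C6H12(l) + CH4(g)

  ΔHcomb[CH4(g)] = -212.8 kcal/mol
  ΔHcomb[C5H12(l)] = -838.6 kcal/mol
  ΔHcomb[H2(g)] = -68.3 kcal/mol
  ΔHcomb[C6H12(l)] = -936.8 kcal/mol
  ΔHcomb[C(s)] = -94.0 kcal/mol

ΔH° = -9.4 kcal/mol

With combustion enthalpies, reactants minus products:
= [2·(-838.6) + 3·(-94.0) + 2·(-68.3)] − [2·(-936.8) + 1·(-212.8)]
= -9.4 kcal/mol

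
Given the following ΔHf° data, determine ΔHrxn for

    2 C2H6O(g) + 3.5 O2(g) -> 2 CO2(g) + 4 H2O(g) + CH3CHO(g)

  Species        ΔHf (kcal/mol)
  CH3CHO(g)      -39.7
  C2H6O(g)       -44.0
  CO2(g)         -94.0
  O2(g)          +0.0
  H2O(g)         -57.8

ΔHrxn = -370.9 kcal/mol

ΔH°rxn = Σ nΔHf°(products) − Σ nΔHf°(reactants).
Products: 2·(-94.0) + 4·(-57.8) + 1·(-39.7) = -458.9
Reactants: 2·(-44.0) + 7/2·(+0.0) = -88.0
ΔHrxn = (-458.9) − (-88.0) = -370.9 kcal/mol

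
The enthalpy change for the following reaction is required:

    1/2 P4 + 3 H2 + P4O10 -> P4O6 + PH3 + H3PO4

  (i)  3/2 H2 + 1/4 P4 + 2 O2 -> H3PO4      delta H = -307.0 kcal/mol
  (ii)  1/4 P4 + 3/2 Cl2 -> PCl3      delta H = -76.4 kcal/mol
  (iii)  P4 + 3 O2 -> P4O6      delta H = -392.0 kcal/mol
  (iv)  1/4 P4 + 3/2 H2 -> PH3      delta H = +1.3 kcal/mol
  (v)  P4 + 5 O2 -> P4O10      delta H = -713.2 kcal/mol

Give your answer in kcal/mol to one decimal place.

delta H = 15.5 kcal/mol

(i) as written (H3PO4 already on the product side): -307.0 kcal/mol
(ii): not needed (PCl3 appears nowhere else).
(iii) as written (P4O6 already on the product side): -392.0 kcal/mol
(iv) as written (PH3 already on the product side): +1.3 kcal/mol
(v) reversed (reverse to put P4O10 on the reactant side): +713.2 kcal/mol
delta H = (1)·(-307.0) + (1)·(-392.0) + (1)·(+1.3) + (-1)·(-713.2) = 15.5 kcal/mol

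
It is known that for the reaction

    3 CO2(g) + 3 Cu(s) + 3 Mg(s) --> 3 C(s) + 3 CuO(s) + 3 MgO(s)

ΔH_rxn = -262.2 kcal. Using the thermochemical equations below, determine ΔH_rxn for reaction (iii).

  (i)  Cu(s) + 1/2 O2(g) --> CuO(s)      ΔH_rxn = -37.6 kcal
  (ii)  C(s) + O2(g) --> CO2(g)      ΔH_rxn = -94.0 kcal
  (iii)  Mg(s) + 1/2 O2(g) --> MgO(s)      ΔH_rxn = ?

ΔH_rxn = -143.8 kcal

(i) × 3 (scale by 3 for the 3 CuO(s)): (3)·(-37.6) = -112.8 kcal
(ii) reversed and × 3 (reverse to put CO2(g) on the reactant side; ×3 to match 3 CO2(g) in the target): (-3)·(-94.0) = +282.0 kcal
(iii) × 3 (scale by 3 for the 3 MgO(s)): contributes 3·x
-262.2 = (-112.8) + (+282.0) + 3·x
x = (-262.2 − (+169.2)) / (3) = -143.8 kcal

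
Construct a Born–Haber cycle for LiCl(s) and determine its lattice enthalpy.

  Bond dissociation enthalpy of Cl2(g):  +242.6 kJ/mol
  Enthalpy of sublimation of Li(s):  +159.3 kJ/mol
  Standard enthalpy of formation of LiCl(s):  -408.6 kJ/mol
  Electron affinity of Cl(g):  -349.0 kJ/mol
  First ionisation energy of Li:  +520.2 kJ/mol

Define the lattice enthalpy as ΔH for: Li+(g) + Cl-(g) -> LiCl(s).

ΔHf° = 1·ΔHsub + 1·(ΣIE) + 1/2·D(Cl2) + 1·EA + U
-408.6 = 1·(+159.3) + 1·(+520.2) + 1/2·(+242.6) + 1·(-349.0) + U
U = -408.6 − (+451.8) = -860.4 kJ/mol

U = -860.4 kJ/mol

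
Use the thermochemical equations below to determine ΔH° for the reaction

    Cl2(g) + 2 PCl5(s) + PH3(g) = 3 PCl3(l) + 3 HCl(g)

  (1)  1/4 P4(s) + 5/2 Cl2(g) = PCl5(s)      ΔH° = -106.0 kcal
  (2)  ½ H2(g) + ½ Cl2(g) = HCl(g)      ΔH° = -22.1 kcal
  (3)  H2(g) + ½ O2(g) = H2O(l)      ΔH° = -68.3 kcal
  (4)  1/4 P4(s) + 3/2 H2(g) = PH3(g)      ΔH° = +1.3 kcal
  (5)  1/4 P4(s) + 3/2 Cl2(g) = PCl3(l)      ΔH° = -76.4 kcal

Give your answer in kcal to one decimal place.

(1) reversed and × 2: (-2)·(-106.0) = +212.0 kcal
(2) × 3: (3)·(-22.1) = -66.3 kcal
(3): not needed.
(4) reversed: -1.3 kcal
(5) × 3: (3)·(-76.4) = -229.2 kcal
ΔH° = (+212.0) + (-66.3) + (-1.3) + (-229.2) = -84.8 kcal

ΔH° = -84.8 kcal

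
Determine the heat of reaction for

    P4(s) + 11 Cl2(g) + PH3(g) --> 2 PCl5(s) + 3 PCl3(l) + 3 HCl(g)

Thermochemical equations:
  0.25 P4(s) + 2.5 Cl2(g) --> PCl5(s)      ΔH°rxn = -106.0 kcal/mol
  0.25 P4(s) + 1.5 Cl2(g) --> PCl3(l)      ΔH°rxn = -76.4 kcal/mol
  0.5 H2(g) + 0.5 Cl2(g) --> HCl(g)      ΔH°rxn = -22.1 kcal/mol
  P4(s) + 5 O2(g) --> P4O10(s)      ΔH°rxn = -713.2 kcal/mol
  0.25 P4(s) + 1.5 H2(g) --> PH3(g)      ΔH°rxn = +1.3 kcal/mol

equation 1 × 2: (2)·(-106.0) = -212.0 kcal/mol
equation 2 × 3: (3)·(-76.4) = -229.2 kcal/mol
equation 3 × 3: (3)·(-22.1) = -66.3 kcal/mol
equation 4: not needed.
equation 5 reversed: -1.3 kcal/mol
ΔH°rxn = (-212.0) + (-229.2) + (-66.3) + (-1.3) = -508.8 kcal/mol

ΔH°rxn = -508.8 kcal/mol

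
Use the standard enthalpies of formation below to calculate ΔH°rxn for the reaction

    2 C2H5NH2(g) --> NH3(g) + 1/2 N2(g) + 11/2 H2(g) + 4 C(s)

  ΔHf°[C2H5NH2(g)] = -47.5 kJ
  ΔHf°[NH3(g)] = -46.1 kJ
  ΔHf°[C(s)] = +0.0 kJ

ΔH°rxn = Σ nΔHf°(products) − Σ nΔHf°(reactants).
Products: 1·(-46.1) + 1/2·(+0.0) + 11/2·(+0.0) + 4·(+0.0) = -46.1
Reactants: 2·(-47.5) = -95.0
ΔH°rxn = (-46.1) − (-95.0) = 48.9 kJ

ΔH°rxn = 48.9 kJ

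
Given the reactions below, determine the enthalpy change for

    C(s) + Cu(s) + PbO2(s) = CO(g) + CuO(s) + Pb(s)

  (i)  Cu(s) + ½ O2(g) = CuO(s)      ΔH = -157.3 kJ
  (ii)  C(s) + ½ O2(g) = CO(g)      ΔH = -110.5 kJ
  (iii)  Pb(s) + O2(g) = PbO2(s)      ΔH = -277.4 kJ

(i) as written (CuO(s) already on the product side): -157.3 kJ
(ii) as written (CO(g) already on the product side): -110.5 kJ
(iii) reversed (reverse to put PbO2(s) on the reactant side): +277.4 kJ
ΔH = (1)·(-157.3) + (1)·(-110.5) + (-1)·(-277.4) = 9.6 kJ

ΔH = 9.6 kJ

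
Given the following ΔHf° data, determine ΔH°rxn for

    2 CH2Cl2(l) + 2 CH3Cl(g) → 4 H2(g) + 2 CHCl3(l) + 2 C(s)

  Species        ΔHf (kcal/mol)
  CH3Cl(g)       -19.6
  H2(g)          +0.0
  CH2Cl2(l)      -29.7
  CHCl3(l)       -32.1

ΔH°rxn = 34.4 kcal/mol

ΔH°rxn = Σ nΔHf°(products) − Σ nΔHf°(reactants).
Products: 4·(+0.0) + 2·(-32.1) + 2·(+0.0) = -64.2
Reactants: 2·(-29.7) + 2·(-19.6) = -98.6
ΔH°rxn = (-64.2) − (-98.6) = 34.4 kcal/mol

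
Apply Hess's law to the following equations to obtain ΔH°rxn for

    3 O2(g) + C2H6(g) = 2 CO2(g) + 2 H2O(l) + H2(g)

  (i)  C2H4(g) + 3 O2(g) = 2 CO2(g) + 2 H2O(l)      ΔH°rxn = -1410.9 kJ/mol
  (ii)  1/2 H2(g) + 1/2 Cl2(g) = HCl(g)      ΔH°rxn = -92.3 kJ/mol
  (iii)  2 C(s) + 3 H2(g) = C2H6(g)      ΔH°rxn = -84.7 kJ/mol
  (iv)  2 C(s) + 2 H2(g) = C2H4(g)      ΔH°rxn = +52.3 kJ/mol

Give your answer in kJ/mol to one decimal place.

(i) as written: -1410.9 kJ/mol
(ii): not needed.
(iii) reversed: +84.7 kJ/mol
(iv) as written: +52.3 kJ/mol
Since enthalpy is a state function, ΔH°rxn = (1)·(-1410.9) + (-1)·(-84.7) + (1)·(+52.3) = -1273.9 kJ/mol

ΔH°rxn = -1273.9 kJ/mol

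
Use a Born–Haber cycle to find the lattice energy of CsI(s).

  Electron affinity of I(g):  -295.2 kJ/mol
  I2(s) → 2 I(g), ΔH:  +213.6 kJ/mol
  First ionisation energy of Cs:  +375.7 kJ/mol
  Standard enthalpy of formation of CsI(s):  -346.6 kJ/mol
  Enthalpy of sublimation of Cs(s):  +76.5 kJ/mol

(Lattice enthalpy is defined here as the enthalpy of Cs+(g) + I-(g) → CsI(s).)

ΔHf° = 1·ΔHsub + 1·(ΣIE) + 1/2·D(I2) + 1·EA + U
-346.6 = 1·(+76.5) + 1·(+375.7) + 1/2·(+213.6) + 1·(-295.2) + U
U = -346.6 − (+263.8) = -610.4 kJ/mol

U = -610.4 kJ/mol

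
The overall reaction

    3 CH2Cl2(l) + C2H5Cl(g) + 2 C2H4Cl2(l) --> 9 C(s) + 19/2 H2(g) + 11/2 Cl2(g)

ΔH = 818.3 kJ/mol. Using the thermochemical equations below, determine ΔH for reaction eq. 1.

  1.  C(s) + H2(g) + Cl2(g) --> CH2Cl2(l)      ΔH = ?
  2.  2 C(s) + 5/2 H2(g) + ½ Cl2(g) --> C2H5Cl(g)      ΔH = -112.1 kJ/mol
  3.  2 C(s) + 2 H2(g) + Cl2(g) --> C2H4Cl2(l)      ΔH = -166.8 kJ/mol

ΔH = -124.2 kJ/mol

eq. 1 reversed and × 3: contributes −3·x
eq. 2 reversed: +112.1 kJ/mol
eq. 3 reversed and × 2: (-2)·(-166.8) = +333.6 kJ/mol
+818.3 = (+112.1) + (+333.6) − 3·x
x = (+818.3 − (+445.7)) / (-3) = -124.2 kJ/mol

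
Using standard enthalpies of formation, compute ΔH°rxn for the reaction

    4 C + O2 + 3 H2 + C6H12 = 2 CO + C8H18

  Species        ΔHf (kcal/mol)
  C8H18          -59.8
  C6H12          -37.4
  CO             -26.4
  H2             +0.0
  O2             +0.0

Products: 2·(-26.4) + 1·(-59.8) = -112.6
Reactants: 4·(+0.0) + 1·(+0.0) + 3·(+0.0) + 1·(-37.4) = -37.4
ΔH°rxn = (-112.6) − (-37.4) = -75.2 kcal/mol

ΔH°rxn = -75.2 kcal/mol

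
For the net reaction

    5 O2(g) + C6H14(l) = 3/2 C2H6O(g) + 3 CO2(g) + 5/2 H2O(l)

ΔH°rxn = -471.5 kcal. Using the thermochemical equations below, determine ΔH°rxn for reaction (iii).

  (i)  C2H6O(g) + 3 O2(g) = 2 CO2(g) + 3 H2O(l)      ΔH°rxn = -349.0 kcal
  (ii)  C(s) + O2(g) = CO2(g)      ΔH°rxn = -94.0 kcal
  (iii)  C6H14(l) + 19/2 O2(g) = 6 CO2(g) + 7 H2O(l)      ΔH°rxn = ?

ΔH°rxn = -995.0 kcal

(i) reversed and × 3/2 (C2H6O(g) must end up as a product; ×3/2 to match 3/2 C2H6O(g) in the target): (-3/2)·(-349.0) = +523.5 kcal
(ii): not needed (C(s) appears nowhere else).
(iii) as written (C6H14(l) already on the reactant side): contributes x
-471.5 = (+523.5) + x
x = (-471.5 − (+523.5)) / (1) = -995.0 kcal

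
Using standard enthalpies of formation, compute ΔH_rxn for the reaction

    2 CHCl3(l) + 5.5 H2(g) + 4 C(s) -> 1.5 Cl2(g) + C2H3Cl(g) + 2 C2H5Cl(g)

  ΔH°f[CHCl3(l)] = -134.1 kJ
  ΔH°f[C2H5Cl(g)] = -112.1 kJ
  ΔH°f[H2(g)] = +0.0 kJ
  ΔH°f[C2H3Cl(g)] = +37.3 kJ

ΔH_rxn = 81.3 kJ

ΔH°rxn = Σ nΔHf°(products) − Σ nΔHf°(reactants).
Products: 3/2·(+0.0) + 1·(+37.3) + 2·(-112.1) = -186.9
Reactants: 2·(-134.1) + 11/2·(+0.0) + 4·(+0.0) = -268.2
ΔH_rxn = (-186.9) − (-268.2) = 81.3 kJ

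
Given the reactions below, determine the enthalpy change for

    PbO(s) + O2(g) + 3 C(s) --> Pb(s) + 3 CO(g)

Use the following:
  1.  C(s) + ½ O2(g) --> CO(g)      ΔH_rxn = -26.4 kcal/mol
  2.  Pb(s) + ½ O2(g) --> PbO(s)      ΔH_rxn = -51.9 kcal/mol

ΔH_rxn = -27.3 kcal/mol

eq. 1 × 3 (×3 to match 3 CO(g) in the target): (3)·(-26.4) = -79.2 kcal/mol
eq. 2 reversed (reverse to put PbO(s) on the reactant side): +51.9 kcal/mol
ΔH_rxn = (-79.2) + (+51.9) = -27.3 kcal/mol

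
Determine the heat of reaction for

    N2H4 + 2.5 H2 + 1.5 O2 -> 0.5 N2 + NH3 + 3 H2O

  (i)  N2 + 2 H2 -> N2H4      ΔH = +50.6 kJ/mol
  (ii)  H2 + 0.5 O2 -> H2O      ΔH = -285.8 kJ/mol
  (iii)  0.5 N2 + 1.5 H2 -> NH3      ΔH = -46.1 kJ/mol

(i) reversed: -50.6 kJ/mol
(ii) × 3: (3)·(-285.8) = -857.4 kJ/mol
(iii) as written: -46.1 kJ/mol
ΔH = (-50.6) + (-857.4) + (-46.1) = -954.1 kJ/mol

ΔH = -954.1 kJ/mol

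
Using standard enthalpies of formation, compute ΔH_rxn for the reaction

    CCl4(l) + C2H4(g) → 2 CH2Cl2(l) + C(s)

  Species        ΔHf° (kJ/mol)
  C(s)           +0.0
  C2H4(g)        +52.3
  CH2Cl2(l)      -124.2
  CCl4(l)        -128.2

ΔH_rxn = -172.5 kJ/mol

Products: 2·(-124.2) + 1·(+0.0) = -248.4
Reactants: 1·(-128.2) + 1·(+52.3) = -75.9
ΔH_rxn = (-248.4) − (-75.9) = -172.5 kJ/mol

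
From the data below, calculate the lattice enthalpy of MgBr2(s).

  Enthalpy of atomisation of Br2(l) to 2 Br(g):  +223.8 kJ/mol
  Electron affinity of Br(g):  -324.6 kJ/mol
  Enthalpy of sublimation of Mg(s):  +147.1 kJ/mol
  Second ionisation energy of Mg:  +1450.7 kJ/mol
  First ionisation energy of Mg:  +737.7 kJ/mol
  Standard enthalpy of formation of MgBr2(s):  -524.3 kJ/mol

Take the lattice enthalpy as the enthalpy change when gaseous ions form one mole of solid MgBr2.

U = -2434.4 kJ/mol

ΔHf° = 1·ΔHsub + 1·(ΣIE) + 1·D(Br2) + 2·EA + U
-524.3 = 1·(+147.1) + 1·(+2188.4) + 1·(+223.8) + 2·(-324.6) + U
U = -524.3 − (+1910.1) = -2434.4 kJ/mol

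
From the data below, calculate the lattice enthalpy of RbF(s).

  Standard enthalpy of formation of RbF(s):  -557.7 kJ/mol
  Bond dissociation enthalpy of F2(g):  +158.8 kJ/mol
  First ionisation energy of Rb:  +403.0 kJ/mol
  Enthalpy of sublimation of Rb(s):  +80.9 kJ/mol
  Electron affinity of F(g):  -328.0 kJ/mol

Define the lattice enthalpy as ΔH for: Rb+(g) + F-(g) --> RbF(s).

U = -793.0 kJ/mol

ΔHf° = 1·ΔHsub + 1·(ΣIE) + 1/2·D(F2) + 1·EA + U
-557.7 = 1·(+80.9) + 1·(+403.0) + 1/2·(+158.8) + 1·(-328.0) + U
U = -557.7 − (+235.3) = -793.0 kJ/mol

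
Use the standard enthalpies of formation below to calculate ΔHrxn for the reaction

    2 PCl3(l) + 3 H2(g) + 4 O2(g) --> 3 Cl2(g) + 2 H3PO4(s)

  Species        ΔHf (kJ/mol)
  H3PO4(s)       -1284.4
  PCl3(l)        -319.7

ΔHrxn = -1929.4 kJ/mol

Products: 3·(+0.0) + 2·(-1284.4) = -2568.8
Reactants: 2·(-319.7) + 3·(+0.0) + 4·(+0.0) = -639.4
ΔHrxn = (-2568.8) − (-639.4) = -1929.4 kJ/mol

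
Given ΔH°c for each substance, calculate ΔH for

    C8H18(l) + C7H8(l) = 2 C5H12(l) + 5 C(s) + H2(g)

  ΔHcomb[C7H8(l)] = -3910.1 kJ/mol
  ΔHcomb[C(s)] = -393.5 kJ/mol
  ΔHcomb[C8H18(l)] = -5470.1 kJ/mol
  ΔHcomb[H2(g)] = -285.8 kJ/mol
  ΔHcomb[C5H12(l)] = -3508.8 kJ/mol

ΔH = -109.3 kJ/mol

With combustion enthalpies, reactants minus products:
= [1·(-5470.1) + 1·(-3910.1)] − [2·(-3508.8) + 5·(-393.5) + 1·(-285.8)]
= -109.3 kJ/mol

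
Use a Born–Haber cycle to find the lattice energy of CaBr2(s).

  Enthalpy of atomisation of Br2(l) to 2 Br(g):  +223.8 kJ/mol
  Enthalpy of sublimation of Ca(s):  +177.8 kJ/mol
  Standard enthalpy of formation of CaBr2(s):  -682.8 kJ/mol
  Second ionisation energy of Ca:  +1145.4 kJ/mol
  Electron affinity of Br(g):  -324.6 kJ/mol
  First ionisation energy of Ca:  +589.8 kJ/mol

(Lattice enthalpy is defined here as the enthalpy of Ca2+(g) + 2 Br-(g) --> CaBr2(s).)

U = -2170.4 kJ/mol

ΔHf° = 1·ΔHsub + 1·(ΣIE) + 1·D(Br2) + 2·EA + U
-682.8 = 1·(+177.8) + 1·(+1735.2) + 1·(+223.8) + 2·(-324.6) + U
U = -682.8 − (+1487.6) = -2170.4 kJ/mol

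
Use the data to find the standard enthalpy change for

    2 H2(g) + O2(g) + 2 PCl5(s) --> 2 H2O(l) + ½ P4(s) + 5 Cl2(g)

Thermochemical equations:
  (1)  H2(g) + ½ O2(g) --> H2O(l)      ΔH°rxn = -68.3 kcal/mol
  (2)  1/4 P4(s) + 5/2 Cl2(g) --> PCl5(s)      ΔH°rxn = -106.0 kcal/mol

(1) × 2 (×2 to match 2 H2O(l) in the target): (2)·(-68.3) = -136.6 kcal/mol
(2) reversed and × 2 (PCl5(s) must end up as a reactant; ×2 to match 2 PCl5(s) in the target): (-2)·(-106.0) = +212.0 kcal/mol
ΔH°rxn = (-136.6) + (+212.0) = 75.4 kcal/mol

ΔH°rxn = 75.4 kcal/mol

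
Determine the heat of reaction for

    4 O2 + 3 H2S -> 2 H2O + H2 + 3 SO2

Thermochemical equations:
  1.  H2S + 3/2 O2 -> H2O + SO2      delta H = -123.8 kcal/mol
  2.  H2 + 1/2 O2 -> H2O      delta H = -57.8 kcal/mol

delta H = -313.6 kcal/mol

eq. 1 × 3: (3)·(-123.8) = -371.4 kcal/mol
eq. 2 reversed: +57.8 kcal/mol
By Hess's law, delta H = (3)·(-123.8) + (-1)·(-57.8) = -313.6 kcal/mol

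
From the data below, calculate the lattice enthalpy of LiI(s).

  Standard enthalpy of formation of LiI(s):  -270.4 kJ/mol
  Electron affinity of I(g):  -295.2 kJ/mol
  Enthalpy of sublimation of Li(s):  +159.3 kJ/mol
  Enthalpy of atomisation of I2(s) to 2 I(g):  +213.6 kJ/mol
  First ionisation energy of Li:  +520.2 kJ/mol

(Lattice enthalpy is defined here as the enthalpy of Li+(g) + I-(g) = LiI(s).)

ΔHf° = 1·ΔHsub + 1·(ΣIE) + 1/2·D(I2) + 1·EA + U
-270.4 = 1·(+159.3) + 1·(+520.2) + 1/2·(+213.6) + 1·(-295.2) + U
U = -270.4 − (+491.1) = -761.5 kJ/mol

U = -761.5 kJ/mol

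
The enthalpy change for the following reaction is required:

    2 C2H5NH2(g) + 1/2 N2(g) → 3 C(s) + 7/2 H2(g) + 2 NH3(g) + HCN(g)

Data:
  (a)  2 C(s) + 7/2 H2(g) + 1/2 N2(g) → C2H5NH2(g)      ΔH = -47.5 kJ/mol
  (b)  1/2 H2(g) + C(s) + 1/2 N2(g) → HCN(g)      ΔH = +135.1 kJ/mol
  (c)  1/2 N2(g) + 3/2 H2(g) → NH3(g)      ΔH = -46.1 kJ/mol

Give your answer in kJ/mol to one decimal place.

ΔH = 137.9 kJ/mol

(a) reversed and × 2: (-2)·(-47.5) = +95.0 kJ/mol
(b) as written: +135.1 kJ/mol
(c) × 2: (2)·(-46.1) = -92.2 kJ/mol
ΔH = (-2)·(-47.5) + (1)·(+135.1) + (2)·(-46.1) = 137.9 kJ/mol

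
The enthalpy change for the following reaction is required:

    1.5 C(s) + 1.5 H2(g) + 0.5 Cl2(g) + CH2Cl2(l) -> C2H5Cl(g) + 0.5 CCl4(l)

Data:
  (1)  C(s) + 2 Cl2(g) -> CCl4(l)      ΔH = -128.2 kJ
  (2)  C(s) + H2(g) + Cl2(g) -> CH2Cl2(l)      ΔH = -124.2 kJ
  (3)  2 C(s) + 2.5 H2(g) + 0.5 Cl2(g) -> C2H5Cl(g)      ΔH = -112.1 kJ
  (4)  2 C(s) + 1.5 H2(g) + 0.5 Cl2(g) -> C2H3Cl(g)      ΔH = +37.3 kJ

ΔH = -52.0 kJ

(1) × 1/2: (1/2)·(-128.2) = -64.1 kJ
(2) reversed: +124.2 kJ
(3) as written: -112.1 kJ
(4): not needed.
ΔH = (-64.1) + (+124.2) + (-112.1) = -52.0 kJ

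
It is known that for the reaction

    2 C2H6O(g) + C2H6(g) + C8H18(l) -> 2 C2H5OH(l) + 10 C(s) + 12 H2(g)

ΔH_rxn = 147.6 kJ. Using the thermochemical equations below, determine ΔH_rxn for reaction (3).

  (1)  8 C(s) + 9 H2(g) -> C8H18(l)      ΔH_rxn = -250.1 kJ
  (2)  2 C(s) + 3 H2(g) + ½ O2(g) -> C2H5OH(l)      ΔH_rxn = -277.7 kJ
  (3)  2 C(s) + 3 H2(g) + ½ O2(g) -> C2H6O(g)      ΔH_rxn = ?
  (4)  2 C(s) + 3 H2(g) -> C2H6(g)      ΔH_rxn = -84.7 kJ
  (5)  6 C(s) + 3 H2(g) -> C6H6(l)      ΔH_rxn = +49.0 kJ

ΔH_rxn = -184.1 kJ

(1) reversed: +250.1 kJ
(2) × 2: (2)·(-277.7) = -555.4 kJ
(3) reversed and × 2: contributes −2·x
(4) reversed: +84.7 kJ
(5): not needed.
+147.6 = (+250.1) + (-555.4) + (+84.7) − 2·x
x = (+147.6 − (-220.6)) / (-2) = -184.1 kJ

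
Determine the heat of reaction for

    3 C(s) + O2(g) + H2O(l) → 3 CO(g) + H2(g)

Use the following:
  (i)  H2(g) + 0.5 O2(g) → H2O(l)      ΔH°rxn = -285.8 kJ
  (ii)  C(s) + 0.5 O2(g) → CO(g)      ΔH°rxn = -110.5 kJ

(i) reversed (H2O(l) must end up as a reactant): +285.8 kJ
(ii) × 3 (×3 to match 3 CO(g) in the target): (3)·(-110.5) = -331.5 kJ
ΔH°rxn = (+285.8) + (-331.5) = -45.7 kJ

ΔH°rxn = -45.7 kJ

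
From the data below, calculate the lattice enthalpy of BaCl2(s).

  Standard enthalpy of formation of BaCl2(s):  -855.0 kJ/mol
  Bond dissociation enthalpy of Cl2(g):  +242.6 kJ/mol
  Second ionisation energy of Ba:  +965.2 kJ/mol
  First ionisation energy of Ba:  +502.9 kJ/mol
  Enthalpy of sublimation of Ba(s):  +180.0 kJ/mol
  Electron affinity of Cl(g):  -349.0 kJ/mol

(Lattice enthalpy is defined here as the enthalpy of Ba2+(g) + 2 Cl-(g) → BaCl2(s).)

ΔHf° = 1·ΔHsub + 1·(ΣIE) + 1·D(Cl2) + 2·EA + U
-855.0 = 1·(+180.0) + 1·(+1468.1) + 1·(+242.6) + 2·(-349.0) + U
U = -855.0 − (+1192.7) = -2047.7 kJ/mol

U = -2047.7 kJ/mol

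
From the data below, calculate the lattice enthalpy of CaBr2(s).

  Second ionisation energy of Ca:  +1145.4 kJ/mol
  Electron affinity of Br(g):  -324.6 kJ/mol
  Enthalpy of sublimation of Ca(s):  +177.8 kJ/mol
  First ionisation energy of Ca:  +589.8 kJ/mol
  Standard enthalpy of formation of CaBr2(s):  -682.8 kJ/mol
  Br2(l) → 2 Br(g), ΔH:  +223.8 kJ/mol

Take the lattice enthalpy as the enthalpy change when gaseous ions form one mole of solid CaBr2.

ΔHf° = 1·ΔHsub + 1·(ΣIE) + 1·D(Br2) + 2·EA + U
-682.8 = 1·(+177.8) + 1·(+1735.2) + 1·(+223.8) + 2·(-324.6) + U
U = -682.8 − (+1487.6) = -2170.4 kJ/mol

U = -2170.4 kJ/mol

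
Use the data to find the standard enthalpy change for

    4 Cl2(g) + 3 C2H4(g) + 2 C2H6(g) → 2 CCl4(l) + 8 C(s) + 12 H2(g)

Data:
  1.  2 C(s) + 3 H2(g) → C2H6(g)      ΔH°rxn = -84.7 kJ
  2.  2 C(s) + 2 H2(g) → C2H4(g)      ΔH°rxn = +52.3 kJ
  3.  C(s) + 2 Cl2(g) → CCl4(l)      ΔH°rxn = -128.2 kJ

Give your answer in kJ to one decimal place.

ΔH°rxn = -243.9 kJ

eq. 1 reversed and × 2: (-2)·(-84.7) = +169.4 kJ
eq. 2 reversed and × 3: (-3)·(+52.3) = -156.9 kJ
eq. 3 × 2: (2)·(-128.2) = -256.4 kJ
ΔH°rxn = (+169.4) + (-156.9) + (-256.4) = -243.9 kJ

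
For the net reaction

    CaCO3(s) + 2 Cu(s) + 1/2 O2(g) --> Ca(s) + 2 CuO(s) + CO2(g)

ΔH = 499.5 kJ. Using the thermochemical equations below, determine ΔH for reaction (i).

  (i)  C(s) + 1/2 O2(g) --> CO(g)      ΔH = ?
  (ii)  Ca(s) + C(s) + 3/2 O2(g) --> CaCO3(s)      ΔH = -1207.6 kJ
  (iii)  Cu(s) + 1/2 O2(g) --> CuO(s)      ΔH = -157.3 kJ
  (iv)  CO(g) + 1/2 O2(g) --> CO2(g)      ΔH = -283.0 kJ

(i) as written: contributes x
(ii) reversed (reverse to put CaCO3(s) on the reactant side): +1207.6 kJ
(iii) × 2 (×2 to match 2 CuO(s) in the target): (2)·(-157.3) = -314.6 kJ
(iv) as written (CO2(g) already on the product side): -283.0 kJ
+499.5 = (+1207.6) + (-314.6) + (-283.0) + x
x = (+499.5 − (+610.0)) / (1) = -110.5 kJ

ΔH = -110.5 kJ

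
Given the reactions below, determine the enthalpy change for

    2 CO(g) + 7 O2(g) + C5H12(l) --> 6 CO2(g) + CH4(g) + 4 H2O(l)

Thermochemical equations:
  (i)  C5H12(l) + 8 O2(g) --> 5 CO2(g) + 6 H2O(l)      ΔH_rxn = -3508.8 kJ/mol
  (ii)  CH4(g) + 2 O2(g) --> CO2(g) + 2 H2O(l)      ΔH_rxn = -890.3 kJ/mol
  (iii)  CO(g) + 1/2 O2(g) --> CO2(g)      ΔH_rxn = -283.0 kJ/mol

(i) as written (C5H12(l) already on the reactant side): -3508.8 kJ/mol
(ii) reversed (CH4(g) must end up as a product): +890.3 kJ/mol
(iii) × 2 (×2 to match 2 CO(g) in the target): (2)·(-283.0) = -566.0 kJ/mol
ΔH_rxn = (1)·(-3508.8) + (-1)·(-890.3) + (2)·(-283.0) = -3184.5 kJ/mol

ΔH_rxn = -3184.5 kJ/mol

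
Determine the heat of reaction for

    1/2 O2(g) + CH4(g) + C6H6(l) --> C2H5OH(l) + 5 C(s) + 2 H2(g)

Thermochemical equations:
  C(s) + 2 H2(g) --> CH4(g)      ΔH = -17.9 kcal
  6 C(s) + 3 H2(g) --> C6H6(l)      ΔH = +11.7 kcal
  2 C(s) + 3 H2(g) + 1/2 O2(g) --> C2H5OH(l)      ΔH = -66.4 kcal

ΔH = -60.2 kcal

equation 1 reversed: +17.9 kcal
equation 2 reversed: -11.7 kcal
equation 3 as written: -66.4 kcal
ΔH = (+17.9) + (-11.7) + (-66.4) = -60.2 kcal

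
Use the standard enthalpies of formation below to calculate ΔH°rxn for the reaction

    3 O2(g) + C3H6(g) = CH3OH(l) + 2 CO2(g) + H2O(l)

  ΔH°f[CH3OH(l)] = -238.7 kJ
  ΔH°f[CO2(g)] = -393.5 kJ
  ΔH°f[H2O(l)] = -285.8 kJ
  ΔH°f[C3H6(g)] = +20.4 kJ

ΔH°rxn = -1331.9 kJ

Products: 1·(-238.7) + 2·(-393.5) + 1·(-285.8) = -1311.5
Reactants: 3·(+0.0) + 1·(+20.4) = +20.4
ΔH°rxn = (-1311.5) − (+20.4) = -1331.9 kJ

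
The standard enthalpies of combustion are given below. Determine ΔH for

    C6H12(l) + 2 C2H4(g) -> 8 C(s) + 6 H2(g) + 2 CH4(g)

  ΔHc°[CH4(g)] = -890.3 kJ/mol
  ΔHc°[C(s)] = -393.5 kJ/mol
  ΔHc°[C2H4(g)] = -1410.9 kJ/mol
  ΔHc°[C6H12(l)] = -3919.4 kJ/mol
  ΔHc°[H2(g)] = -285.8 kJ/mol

ΔH = -97.8 kJ/mol

With combustion enthalpies, reactants minus products:
= [1·(-3919.4) + 2·(-1410.9)] − [8·(-393.5) + 6·(-285.8) + 2·(-890.3)]
= -97.8 kJ/mol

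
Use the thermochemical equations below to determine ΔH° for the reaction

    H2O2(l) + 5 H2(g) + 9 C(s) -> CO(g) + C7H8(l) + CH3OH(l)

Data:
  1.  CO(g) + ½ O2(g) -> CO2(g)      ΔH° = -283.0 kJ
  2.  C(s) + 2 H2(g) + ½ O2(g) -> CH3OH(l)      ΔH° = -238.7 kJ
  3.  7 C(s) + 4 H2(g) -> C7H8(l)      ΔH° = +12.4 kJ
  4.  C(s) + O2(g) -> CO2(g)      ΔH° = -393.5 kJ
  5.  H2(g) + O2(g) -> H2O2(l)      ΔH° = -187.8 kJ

eq. 1 reversed: +283.0 kJ
eq. 2 as written: -238.7 kJ
eq. 3 as written: +12.4 kJ
eq. 4 as written: -393.5 kJ
eq. 5 reversed: +187.8 kJ
ΔH° = (-1)·(-283.0) + (1)·(-238.7) + (1)·(+12.4) + (1)·(-393.5) + (-1)·(-187.8) = -149.0 kJ

ΔH° = -149.0 kJ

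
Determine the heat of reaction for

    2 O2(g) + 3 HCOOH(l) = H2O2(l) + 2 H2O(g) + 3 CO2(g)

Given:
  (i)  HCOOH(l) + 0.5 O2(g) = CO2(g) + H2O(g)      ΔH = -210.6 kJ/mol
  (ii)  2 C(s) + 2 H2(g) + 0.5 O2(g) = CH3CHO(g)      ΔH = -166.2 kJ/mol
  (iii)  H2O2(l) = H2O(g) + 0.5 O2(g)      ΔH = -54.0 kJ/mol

(i) × 3 (×3 to match 3 HCOOH(l) in the target): (3)·(-210.6) = -631.8 kJ/mol
(ii): not needed (C(s) appears nowhere else).
(iii) reversed (H2O2(l) must end up as a product): +54.0 kJ/mol
Combining the equations, ΔH = (3)·(-210.6) + (-1)·(-54.0) = -577.8 kJ/mol

ΔH = -577.8 kJ/mol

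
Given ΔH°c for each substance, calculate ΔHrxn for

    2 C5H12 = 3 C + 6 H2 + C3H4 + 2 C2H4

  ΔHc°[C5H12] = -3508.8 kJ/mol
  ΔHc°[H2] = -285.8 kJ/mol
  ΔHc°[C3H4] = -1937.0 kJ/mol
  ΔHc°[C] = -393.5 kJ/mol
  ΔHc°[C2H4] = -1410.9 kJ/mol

Using ΔH = Σ nΔHc°(reactants) − Σ nΔHc°(products):
= [2·(-3508.8)] − [3·(-393.5) + 6·(-285.8) + 1·(-1937.0) + 2·(-1410.9)]
= 636.5 kJ/mol

ΔHrxn = 636.5 kJ/mol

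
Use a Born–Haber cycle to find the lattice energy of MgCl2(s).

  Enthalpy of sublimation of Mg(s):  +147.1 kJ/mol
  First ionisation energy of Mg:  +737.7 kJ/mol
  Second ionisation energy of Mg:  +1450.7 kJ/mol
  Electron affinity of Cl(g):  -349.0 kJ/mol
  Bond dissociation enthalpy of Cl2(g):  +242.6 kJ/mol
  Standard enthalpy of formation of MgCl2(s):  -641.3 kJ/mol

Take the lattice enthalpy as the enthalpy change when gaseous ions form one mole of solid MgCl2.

U = -2521.4 kJ/mol

ΔHf° = 1·ΔHsub + 1·(ΣIE) + 1·D(Cl2) + 2·EA + U
-641.3 = 1·(+147.1) + 1·(+2188.4) + 1·(+242.6) + 2·(-349.0) + U
U = -641.3 − (+1880.1) = -2521.4 kJ/mol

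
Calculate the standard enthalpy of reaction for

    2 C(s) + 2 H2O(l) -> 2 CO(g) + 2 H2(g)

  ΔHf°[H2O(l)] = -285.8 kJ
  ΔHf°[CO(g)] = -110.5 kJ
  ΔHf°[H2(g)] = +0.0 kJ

ΔH°rxn = Σ nΔHf°(products) − Σ nΔHf°(reactants).
Products: 2·(-110.5) + 2·(+0.0) = -221.0
Reactants: 2·(+0.0) + 2·(-285.8) = -571.6
ΔH°rxn = (-221.0) − (-571.6) = 350.6 kJ

ΔH°rxn = 350.6 kJ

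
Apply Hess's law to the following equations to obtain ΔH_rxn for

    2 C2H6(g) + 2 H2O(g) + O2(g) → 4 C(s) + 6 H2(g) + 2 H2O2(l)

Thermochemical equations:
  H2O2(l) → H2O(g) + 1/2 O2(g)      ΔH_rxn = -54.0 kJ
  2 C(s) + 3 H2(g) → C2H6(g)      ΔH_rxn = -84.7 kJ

ΔH_rxn = 277.4 kJ

equation 1 reversed and × 2 (reverse to put H2O2(l) on the product side; scale by 2 for the 2 H2O2(l)): (-2)·(-54.0) = +108.0 kJ
equation 2 reversed and × 2 (reverse to put C2H6(g) on the reactant side; ×2 to match 2 C2H6(g) in the target): (-2)·(-84.7) = +169.4 kJ
By Hess's law, ΔH_rxn = (+108.0) + (+169.4) = 277.4 kJ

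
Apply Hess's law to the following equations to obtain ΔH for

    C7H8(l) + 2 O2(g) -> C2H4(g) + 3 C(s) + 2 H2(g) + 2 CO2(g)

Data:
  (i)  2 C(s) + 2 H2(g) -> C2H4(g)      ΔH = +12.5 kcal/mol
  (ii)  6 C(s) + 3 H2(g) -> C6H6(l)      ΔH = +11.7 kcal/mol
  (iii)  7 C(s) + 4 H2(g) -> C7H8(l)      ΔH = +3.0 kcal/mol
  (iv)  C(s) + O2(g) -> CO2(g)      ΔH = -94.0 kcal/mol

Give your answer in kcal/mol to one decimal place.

(i) as written: +12.5 kcal/mol
(ii): not needed.
(iii) reversed: -3.0 kcal/mol
(iv) × 2: (2)·(-94.0) = -188.0 kcal/mol
Summing the manipulated equations, ΔH = (+12.5) + (-3.0) + (-188.0) = -178.5 kcal/mol

ΔH = -178.5 kcal/mol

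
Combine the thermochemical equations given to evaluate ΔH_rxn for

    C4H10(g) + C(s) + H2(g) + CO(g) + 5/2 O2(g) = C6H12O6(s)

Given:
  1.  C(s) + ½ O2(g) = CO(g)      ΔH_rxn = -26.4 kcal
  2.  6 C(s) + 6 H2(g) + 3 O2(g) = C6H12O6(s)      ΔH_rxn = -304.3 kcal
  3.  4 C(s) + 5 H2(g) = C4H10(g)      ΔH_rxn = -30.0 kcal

eq. 1 reversed (reverse to put CO(g) on the reactant side): +26.4 kcal
eq. 2 as written (C6H12O6(s) already on the product side): -304.3 kcal
eq. 3 reversed (C4H10(g) must end up as a reactant): +30.0 kcal
By Hess's law, ΔH_rxn = (+26.4) + (-304.3) + (+30.0) = -247.9 kcal

ΔH_rxn = -247.9 kcal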